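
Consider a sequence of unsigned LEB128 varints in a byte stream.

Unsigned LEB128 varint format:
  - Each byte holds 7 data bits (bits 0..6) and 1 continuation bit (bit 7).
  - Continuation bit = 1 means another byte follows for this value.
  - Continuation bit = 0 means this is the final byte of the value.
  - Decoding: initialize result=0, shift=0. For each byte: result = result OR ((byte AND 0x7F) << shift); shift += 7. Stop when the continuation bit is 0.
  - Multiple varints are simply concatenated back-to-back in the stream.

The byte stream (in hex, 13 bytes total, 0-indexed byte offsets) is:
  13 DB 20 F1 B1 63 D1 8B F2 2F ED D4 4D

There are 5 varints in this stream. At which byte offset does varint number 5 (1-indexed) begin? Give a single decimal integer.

Answer: 10

Derivation:
  byte[0]=0x13 cont=0 payload=0x13=19: acc |= 19<<0 -> acc=19 shift=7 [end]
Varint 1: bytes[0:1] = 13 -> value 19 (1 byte(s))
  byte[1]=0xDB cont=1 payload=0x5B=91: acc |= 91<<0 -> acc=91 shift=7
  byte[2]=0x20 cont=0 payload=0x20=32: acc |= 32<<7 -> acc=4187 shift=14 [end]
Varint 2: bytes[1:3] = DB 20 -> value 4187 (2 byte(s))
  byte[3]=0xF1 cont=1 payload=0x71=113: acc |= 113<<0 -> acc=113 shift=7
  byte[4]=0xB1 cont=1 payload=0x31=49: acc |= 49<<7 -> acc=6385 shift=14
  byte[5]=0x63 cont=0 payload=0x63=99: acc |= 99<<14 -> acc=1628401 shift=21 [end]
Varint 3: bytes[3:6] = F1 B1 63 -> value 1628401 (3 byte(s))
  byte[6]=0xD1 cont=1 payload=0x51=81: acc |= 81<<0 -> acc=81 shift=7
  byte[7]=0x8B cont=1 payload=0x0B=11: acc |= 11<<7 -> acc=1489 shift=14
  byte[8]=0xF2 cont=1 payload=0x72=114: acc |= 114<<14 -> acc=1869265 shift=21
  byte[9]=0x2F cont=0 payload=0x2F=47: acc |= 47<<21 -> acc=100435409 shift=28 [end]
Varint 4: bytes[6:10] = D1 8B F2 2F -> value 100435409 (4 byte(s))
  byte[10]=0xED cont=1 payload=0x6D=109: acc |= 109<<0 -> acc=109 shift=7
  byte[11]=0xD4 cont=1 payload=0x54=84: acc |= 84<<7 -> acc=10861 shift=14
  byte[12]=0x4D cont=0 payload=0x4D=77: acc |= 77<<14 -> acc=1272429 shift=21 [end]
Varint 5: bytes[10:13] = ED D4 4D -> value 1272429 (3 byte(s))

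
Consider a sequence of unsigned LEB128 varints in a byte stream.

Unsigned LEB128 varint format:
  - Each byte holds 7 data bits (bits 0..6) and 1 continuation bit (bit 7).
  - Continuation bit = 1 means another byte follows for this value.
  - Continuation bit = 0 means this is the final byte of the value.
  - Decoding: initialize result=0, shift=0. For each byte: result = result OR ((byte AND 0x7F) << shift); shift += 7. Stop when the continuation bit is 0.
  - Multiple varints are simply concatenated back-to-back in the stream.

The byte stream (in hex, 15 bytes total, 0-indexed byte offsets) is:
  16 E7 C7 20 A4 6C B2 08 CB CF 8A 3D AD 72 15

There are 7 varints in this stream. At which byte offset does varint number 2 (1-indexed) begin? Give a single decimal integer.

Answer: 1

Derivation:
  byte[0]=0x16 cont=0 payload=0x16=22: acc |= 22<<0 -> acc=22 shift=7 [end]
Varint 1: bytes[0:1] = 16 -> value 22 (1 byte(s))
  byte[1]=0xE7 cont=1 payload=0x67=103: acc |= 103<<0 -> acc=103 shift=7
  byte[2]=0xC7 cont=1 payload=0x47=71: acc |= 71<<7 -> acc=9191 shift=14
  byte[3]=0x20 cont=0 payload=0x20=32: acc |= 32<<14 -> acc=533479 shift=21 [end]
Varint 2: bytes[1:4] = E7 C7 20 -> value 533479 (3 byte(s))
  byte[4]=0xA4 cont=1 payload=0x24=36: acc |= 36<<0 -> acc=36 shift=7
  byte[5]=0x6C cont=0 payload=0x6C=108: acc |= 108<<7 -> acc=13860 shift=14 [end]
Varint 3: bytes[4:6] = A4 6C -> value 13860 (2 byte(s))
  byte[6]=0xB2 cont=1 payload=0x32=50: acc |= 50<<0 -> acc=50 shift=7
  byte[7]=0x08 cont=0 payload=0x08=8: acc |= 8<<7 -> acc=1074 shift=14 [end]
Varint 4: bytes[6:8] = B2 08 -> value 1074 (2 byte(s))
  byte[8]=0xCB cont=1 payload=0x4B=75: acc |= 75<<0 -> acc=75 shift=7
  byte[9]=0xCF cont=1 payload=0x4F=79: acc |= 79<<7 -> acc=10187 shift=14
  byte[10]=0x8A cont=1 payload=0x0A=10: acc |= 10<<14 -> acc=174027 shift=21
  byte[11]=0x3D cont=0 payload=0x3D=61: acc |= 61<<21 -> acc=128100299 shift=28 [end]
Varint 5: bytes[8:12] = CB CF 8A 3D -> value 128100299 (4 byte(s))
  byte[12]=0xAD cont=1 payload=0x2D=45: acc |= 45<<0 -> acc=45 shift=7
  byte[13]=0x72 cont=0 payload=0x72=114: acc |= 114<<7 -> acc=14637 shift=14 [end]
Varint 6: bytes[12:14] = AD 72 -> value 14637 (2 byte(s))
  byte[14]=0x15 cont=0 payload=0x15=21: acc |= 21<<0 -> acc=21 shift=7 [end]
Varint 7: bytes[14:15] = 15 -> value 21 (1 byte(s))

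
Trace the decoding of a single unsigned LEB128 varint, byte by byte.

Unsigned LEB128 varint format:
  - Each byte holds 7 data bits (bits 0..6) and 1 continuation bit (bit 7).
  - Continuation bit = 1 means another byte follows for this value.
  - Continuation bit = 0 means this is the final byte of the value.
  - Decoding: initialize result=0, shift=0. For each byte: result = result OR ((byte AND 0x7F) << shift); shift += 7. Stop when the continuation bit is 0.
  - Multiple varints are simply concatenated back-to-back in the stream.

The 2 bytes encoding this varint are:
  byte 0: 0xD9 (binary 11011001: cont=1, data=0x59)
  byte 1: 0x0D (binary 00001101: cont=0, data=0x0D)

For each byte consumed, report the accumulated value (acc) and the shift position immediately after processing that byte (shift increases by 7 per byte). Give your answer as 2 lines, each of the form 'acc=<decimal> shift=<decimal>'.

byte 0=0xD9: payload=0x59=89, contrib = 89<<0 = 89; acc -> 89, shift -> 7
byte 1=0x0D: payload=0x0D=13, contrib = 13<<7 = 1664; acc -> 1753, shift -> 14

Answer: acc=89 shift=7
acc=1753 shift=14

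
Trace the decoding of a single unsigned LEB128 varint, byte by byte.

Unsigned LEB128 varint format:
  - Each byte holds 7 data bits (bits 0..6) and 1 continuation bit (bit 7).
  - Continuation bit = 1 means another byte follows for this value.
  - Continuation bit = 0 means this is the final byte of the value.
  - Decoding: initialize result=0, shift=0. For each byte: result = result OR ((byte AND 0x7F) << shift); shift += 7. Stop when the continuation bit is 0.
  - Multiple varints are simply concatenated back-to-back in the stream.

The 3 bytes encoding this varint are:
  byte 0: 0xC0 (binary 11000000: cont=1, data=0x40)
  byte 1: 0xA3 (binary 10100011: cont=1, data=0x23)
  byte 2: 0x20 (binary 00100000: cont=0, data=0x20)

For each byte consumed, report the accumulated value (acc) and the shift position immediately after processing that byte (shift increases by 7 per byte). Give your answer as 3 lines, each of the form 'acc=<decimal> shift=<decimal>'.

Answer: acc=64 shift=7
acc=4544 shift=14
acc=528832 shift=21

Derivation:
byte 0=0xC0: payload=0x40=64, contrib = 64<<0 = 64; acc -> 64, shift -> 7
byte 1=0xA3: payload=0x23=35, contrib = 35<<7 = 4480; acc -> 4544, shift -> 14
byte 2=0x20: payload=0x20=32, contrib = 32<<14 = 524288; acc -> 528832, shift -> 21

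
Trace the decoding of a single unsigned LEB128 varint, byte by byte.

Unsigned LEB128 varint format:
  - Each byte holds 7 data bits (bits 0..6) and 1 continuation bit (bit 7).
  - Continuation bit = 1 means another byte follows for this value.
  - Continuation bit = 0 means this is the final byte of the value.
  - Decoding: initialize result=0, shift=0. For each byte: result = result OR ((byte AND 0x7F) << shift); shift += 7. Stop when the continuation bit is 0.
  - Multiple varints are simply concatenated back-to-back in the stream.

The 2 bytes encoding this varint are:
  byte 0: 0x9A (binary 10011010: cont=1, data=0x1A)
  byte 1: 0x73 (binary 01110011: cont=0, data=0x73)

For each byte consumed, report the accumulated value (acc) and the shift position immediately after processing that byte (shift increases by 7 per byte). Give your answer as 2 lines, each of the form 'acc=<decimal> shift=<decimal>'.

byte 0=0x9A: payload=0x1A=26, contrib = 26<<0 = 26; acc -> 26, shift -> 7
byte 1=0x73: payload=0x73=115, contrib = 115<<7 = 14720; acc -> 14746, shift -> 14

Answer: acc=26 shift=7
acc=14746 shift=14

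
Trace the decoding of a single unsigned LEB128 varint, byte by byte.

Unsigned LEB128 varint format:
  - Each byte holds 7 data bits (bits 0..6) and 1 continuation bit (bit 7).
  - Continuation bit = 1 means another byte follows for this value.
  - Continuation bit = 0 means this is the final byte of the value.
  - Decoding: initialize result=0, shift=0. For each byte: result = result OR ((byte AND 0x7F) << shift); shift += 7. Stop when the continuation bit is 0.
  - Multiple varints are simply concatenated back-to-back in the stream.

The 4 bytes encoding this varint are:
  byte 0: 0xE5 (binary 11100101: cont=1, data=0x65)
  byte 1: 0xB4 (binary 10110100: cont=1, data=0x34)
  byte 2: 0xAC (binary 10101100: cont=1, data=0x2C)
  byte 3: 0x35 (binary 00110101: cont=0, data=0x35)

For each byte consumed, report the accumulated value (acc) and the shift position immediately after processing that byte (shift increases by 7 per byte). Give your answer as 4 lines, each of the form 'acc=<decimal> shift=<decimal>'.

byte 0=0xE5: payload=0x65=101, contrib = 101<<0 = 101; acc -> 101, shift -> 7
byte 1=0xB4: payload=0x34=52, contrib = 52<<7 = 6656; acc -> 6757, shift -> 14
byte 2=0xAC: payload=0x2C=44, contrib = 44<<14 = 720896; acc -> 727653, shift -> 21
byte 3=0x35: payload=0x35=53, contrib = 53<<21 = 111149056; acc -> 111876709, shift -> 28

Answer: acc=101 shift=7
acc=6757 shift=14
acc=727653 shift=21
acc=111876709 shift=28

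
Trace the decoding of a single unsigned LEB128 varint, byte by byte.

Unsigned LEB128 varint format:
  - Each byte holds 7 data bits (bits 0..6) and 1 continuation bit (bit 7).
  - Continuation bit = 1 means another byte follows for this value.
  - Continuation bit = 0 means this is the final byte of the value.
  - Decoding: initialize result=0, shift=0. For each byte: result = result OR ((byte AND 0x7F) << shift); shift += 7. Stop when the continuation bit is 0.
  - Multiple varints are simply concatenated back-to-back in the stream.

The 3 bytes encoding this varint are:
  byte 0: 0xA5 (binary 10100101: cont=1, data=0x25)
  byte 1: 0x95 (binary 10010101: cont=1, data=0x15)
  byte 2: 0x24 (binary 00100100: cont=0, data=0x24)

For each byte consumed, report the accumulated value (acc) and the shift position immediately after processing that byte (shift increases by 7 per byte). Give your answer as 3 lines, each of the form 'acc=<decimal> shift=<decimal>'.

Answer: acc=37 shift=7
acc=2725 shift=14
acc=592549 shift=21

Derivation:
byte 0=0xA5: payload=0x25=37, contrib = 37<<0 = 37; acc -> 37, shift -> 7
byte 1=0x95: payload=0x15=21, contrib = 21<<7 = 2688; acc -> 2725, shift -> 14
byte 2=0x24: payload=0x24=36, contrib = 36<<14 = 589824; acc -> 592549, shift -> 21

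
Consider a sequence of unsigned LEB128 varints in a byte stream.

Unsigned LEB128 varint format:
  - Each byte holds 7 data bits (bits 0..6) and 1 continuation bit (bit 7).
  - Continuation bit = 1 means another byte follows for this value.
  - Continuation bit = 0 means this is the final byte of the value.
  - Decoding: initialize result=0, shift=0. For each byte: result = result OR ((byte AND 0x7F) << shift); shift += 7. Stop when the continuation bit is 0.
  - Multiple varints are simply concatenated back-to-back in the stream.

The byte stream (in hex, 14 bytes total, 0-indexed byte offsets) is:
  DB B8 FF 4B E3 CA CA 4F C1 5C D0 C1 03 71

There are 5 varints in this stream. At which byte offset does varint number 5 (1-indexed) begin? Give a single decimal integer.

  byte[0]=0xDB cont=1 payload=0x5B=91: acc |= 91<<0 -> acc=91 shift=7
  byte[1]=0xB8 cont=1 payload=0x38=56: acc |= 56<<7 -> acc=7259 shift=14
  byte[2]=0xFF cont=1 payload=0x7F=127: acc |= 127<<14 -> acc=2088027 shift=21
  byte[3]=0x4B cont=0 payload=0x4B=75: acc |= 75<<21 -> acc=159374427 shift=28 [end]
Varint 1: bytes[0:4] = DB B8 FF 4B -> value 159374427 (4 byte(s))
  byte[4]=0xE3 cont=1 payload=0x63=99: acc |= 99<<0 -> acc=99 shift=7
  byte[5]=0xCA cont=1 payload=0x4A=74: acc |= 74<<7 -> acc=9571 shift=14
  byte[6]=0xCA cont=1 payload=0x4A=74: acc |= 74<<14 -> acc=1221987 shift=21
  byte[7]=0x4F cont=0 payload=0x4F=79: acc |= 79<<21 -> acc=166896995 shift=28 [end]
Varint 2: bytes[4:8] = E3 CA CA 4F -> value 166896995 (4 byte(s))
  byte[8]=0xC1 cont=1 payload=0x41=65: acc |= 65<<0 -> acc=65 shift=7
  byte[9]=0x5C cont=0 payload=0x5C=92: acc |= 92<<7 -> acc=11841 shift=14 [end]
Varint 3: bytes[8:10] = C1 5C -> value 11841 (2 byte(s))
  byte[10]=0xD0 cont=1 payload=0x50=80: acc |= 80<<0 -> acc=80 shift=7
  byte[11]=0xC1 cont=1 payload=0x41=65: acc |= 65<<7 -> acc=8400 shift=14
  byte[12]=0x03 cont=0 payload=0x03=3: acc |= 3<<14 -> acc=57552 shift=21 [end]
Varint 4: bytes[10:13] = D0 C1 03 -> value 57552 (3 byte(s))
  byte[13]=0x71 cont=0 payload=0x71=113: acc |= 113<<0 -> acc=113 shift=7 [end]
Varint 5: bytes[13:14] = 71 -> value 113 (1 byte(s))

Answer: 13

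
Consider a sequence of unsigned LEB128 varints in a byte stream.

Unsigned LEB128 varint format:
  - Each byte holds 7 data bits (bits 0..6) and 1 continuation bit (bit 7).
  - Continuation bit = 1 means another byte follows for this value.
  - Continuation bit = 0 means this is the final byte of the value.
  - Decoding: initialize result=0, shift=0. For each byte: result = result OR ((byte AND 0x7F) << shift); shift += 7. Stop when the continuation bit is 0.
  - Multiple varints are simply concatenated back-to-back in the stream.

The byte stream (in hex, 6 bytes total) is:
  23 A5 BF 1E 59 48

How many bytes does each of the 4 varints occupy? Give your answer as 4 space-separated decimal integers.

  byte[0]=0x23 cont=0 payload=0x23=35: acc |= 35<<0 -> acc=35 shift=7 [end]
Varint 1: bytes[0:1] = 23 -> value 35 (1 byte(s))
  byte[1]=0xA5 cont=1 payload=0x25=37: acc |= 37<<0 -> acc=37 shift=7
  byte[2]=0xBF cont=1 payload=0x3F=63: acc |= 63<<7 -> acc=8101 shift=14
  byte[3]=0x1E cont=0 payload=0x1E=30: acc |= 30<<14 -> acc=499621 shift=21 [end]
Varint 2: bytes[1:4] = A5 BF 1E -> value 499621 (3 byte(s))
  byte[4]=0x59 cont=0 payload=0x59=89: acc |= 89<<0 -> acc=89 shift=7 [end]
Varint 3: bytes[4:5] = 59 -> value 89 (1 byte(s))
  byte[5]=0x48 cont=0 payload=0x48=72: acc |= 72<<0 -> acc=72 shift=7 [end]
Varint 4: bytes[5:6] = 48 -> value 72 (1 byte(s))

Answer: 1 3 1 1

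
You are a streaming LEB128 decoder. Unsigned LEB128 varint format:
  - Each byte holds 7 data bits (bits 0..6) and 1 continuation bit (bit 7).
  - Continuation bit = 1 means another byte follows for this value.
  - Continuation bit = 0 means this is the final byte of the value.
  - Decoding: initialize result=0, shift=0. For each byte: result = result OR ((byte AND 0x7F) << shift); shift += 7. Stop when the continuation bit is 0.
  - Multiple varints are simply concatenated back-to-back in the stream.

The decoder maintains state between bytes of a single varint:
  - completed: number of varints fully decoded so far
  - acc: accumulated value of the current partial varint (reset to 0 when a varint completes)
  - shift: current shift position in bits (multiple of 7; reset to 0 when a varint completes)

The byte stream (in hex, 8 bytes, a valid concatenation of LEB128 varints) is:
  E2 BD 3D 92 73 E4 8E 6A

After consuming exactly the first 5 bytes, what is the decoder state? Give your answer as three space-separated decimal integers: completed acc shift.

byte[0]=0xE2 cont=1 payload=0x62: acc |= 98<<0 -> completed=0 acc=98 shift=7
byte[1]=0xBD cont=1 payload=0x3D: acc |= 61<<7 -> completed=0 acc=7906 shift=14
byte[2]=0x3D cont=0 payload=0x3D: varint #1 complete (value=1007330); reset -> completed=1 acc=0 shift=0
byte[3]=0x92 cont=1 payload=0x12: acc |= 18<<0 -> completed=1 acc=18 shift=7
byte[4]=0x73 cont=0 payload=0x73: varint #2 complete (value=14738); reset -> completed=2 acc=0 shift=0

Answer: 2 0 0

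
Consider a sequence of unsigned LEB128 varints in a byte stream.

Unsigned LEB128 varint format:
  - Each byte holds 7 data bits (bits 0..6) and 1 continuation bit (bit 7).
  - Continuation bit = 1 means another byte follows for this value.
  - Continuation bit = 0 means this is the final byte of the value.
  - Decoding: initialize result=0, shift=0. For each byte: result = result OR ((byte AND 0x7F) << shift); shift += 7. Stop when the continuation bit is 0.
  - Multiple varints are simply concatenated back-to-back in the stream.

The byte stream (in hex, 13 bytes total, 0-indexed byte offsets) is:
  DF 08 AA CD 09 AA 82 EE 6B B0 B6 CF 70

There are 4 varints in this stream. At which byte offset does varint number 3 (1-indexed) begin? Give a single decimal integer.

  byte[0]=0xDF cont=1 payload=0x5F=95: acc |= 95<<0 -> acc=95 shift=7
  byte[1]=0x08 cont=0 payload=0x08=8: acc |= 8<<7 -> acc=1119 shift=14 [end]
Varint 1: bytes[0:2] = DF 08 -> value 1119 (2 byte(s))
  byte[2]=0xAA cont=1 payload=0x2A=42: acc |= 42<<0 -> acc=42 shift=7
  byte[3]=0xCD cont=1 payload=0x4D=77: acc |= 77<<7 -> acc=9898 shift=14
  byte[4]=0x09 cont=0 payload=0x09=9: acc |= 9<<14 -> acc=157354 shift=21 [end]
Varint 2: bytes[2:5] = AA CD 09 -> value 157354 (3 byte(s))
  byte[5]=0xAA cont=1 payload=0x2A=42: acc |= 42<<0 -> acc=42 shift=7
  byte[6]=0x82 cont=1 payload=0x02=2: acc |= 2<<7 -> acc=298 shift=14
  byte[7]=0xEE cont=1 payload=0x6E=110: acc |= 110<<14 -> acc=1802538 shift=21
  byte[8]=0x6B cont=0 payload=0x6B=107: acc |= 107<<21 -> acc=226197802 shift=28 [end]
Varint 3: bytes[5:9] = AA 82 EE 6B -> value 226197802 (4 byte(s))
  byte[9]=0xB0 cont=1 payload=0x30=48: acc |= 48<<0 -> acc=48 shift=7
  byte[10]=0xB6 cont=1 payload=0x36=54: acc |= 54<<7 -> acc=6960 shift=14
  byte[11]=0xCF cont=1 payload=0x4F=79: acc |= 79<<14 -> acc=1301296 shift=21
  byte[12]=0x70 cont=0 payload=0x70=112: acc |= 112<<21 -> acc=236182320 shift=28 [end]
Varint 4: bytes[9:13] = B0 B6 CF 70 -> value 236182320 (4 byte(s))

Answer: 5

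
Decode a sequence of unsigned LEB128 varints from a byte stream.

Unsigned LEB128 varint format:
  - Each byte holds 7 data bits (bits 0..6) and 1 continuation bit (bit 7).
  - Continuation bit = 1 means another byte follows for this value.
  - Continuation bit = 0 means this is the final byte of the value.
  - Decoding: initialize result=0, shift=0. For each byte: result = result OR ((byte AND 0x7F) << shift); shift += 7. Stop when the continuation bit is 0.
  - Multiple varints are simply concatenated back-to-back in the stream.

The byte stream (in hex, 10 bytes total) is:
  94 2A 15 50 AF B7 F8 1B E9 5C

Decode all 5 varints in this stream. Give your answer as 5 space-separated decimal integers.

Answer: 5396 21 80 58596271 11881

Derivation:
  byte[0]=0x94 cont=1 payload=0x14=20: acc |= 20<<0 -> acc=20 shift=7
  byte[1]=0x2A cont=0 payload=0x2A=42: acc |= 42<<7 -> acc=5396 shift=14 [end]
Varint 1: bytes[0:2] = 94 2A -> value 5396 (2 byte(s))
  byte[2]=0x15 cont=0 payload=0x15=21: acc |= 21<<0 -> acc=21 shift=7 [end]
Varint 2: bytes[2:3] = 15 -> value 21 (1 byte(s))
  byte[3]=0x50 cont=0 payload=0x50=80: acc |= 80<<0 -> acc=80 shift=7 [end]
Varint 3: bytes[3:4] = 50 -> value 80 (1 byte(s))
  byte[4]=0xAF cont=1 payload=0x2F=47: acc |= 47<<0 -> acc=47 shift=7
  byte[5]=0xB7 cont=1 payload=0x37=55: acc |= 55<<7 -> acc=7087 shift=14
  byte[6]=0xF8 cont=1 payload=0x78=120: acc |= 120<<14 -> acc=1973167 shift=21
  byte[7]=0x1B cont=0 payload=0x1B=27: acc |= 27<<21 -> acc=58596271 shift=28 [end]
Varint 4: bytes[4:8] = AF B7 F8 1B -> value 58596271 (4 byte(s))
  byte[8]=0xE9 cont=1 payload=0x69=105: acc |= 105<<0 -> acc=105 shift=7
  byte[9]=0x5C cont=0 payload=0x5C=92: acc |= 92<<7 -> acc=11881 shift=14 [end]
Varint 5: bytes[8:10] = E9 5C -> value 11881 (2 byte(s))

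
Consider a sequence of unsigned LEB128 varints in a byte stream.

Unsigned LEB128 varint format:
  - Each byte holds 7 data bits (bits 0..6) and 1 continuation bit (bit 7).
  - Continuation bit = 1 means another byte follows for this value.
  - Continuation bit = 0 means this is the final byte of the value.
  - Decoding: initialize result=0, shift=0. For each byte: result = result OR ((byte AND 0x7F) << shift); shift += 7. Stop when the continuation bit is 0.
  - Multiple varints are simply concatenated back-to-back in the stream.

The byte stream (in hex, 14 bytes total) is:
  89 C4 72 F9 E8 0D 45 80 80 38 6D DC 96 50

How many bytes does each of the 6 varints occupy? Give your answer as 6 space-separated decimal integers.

Answer: 3 3 1 3 1 3

Derivation:
  byte[0]=0x89 cont=1 payload=0x09=9: acc |= 9<<0 -> acc=9 shift=7
  byte[1]=0xC4 cont=1 payload=0x44=68: acc |= 68<<7 -> acc=8713 shift=14
  byte[2]=0x72 cont=0 payload=0x72=114: acc |= 114<<14 -> acc=1876489 shift=21 [end]
Varint 1: bytes[0:3] = 89 C4 72 -> value 1876489 (3 byte(s))
  byte[3]=0xF9 cont=1 payload=0x79=121: acc |= 121<<0 -> acc=121 shift=7
  byte[4]=0xE8 cont=1 payload=0x68=104: acc |= 104<<7 -> acc=13433 shift=14
  byte[5]=0x0D cont=0 payload=0x0D=13: acc |= 13<<14 -> acc=226425 shift=21 [end]
Varint 2: bytes[3:6] = F9 E8 0D -> value 226425 (3 byte(s))
  byte[6]=0x45 cont=0 payload=0x45=69: acc |= 69<<0 -> acc=69 shift=7 [end]
Varint 3: bytes[6:7] = 45 -> value 69 (1 byte(s))
  byte[7]=0x80 cont=1 payload=0x00=0: acc |= 0<<0 -> acc=0 shift=7
  byte[8]=0x80 cont=1 payload=0x00=0: acc |= 0<<7 -> acc=0 shift=14
  byte[9]=0x38 cont=0 payload=0x38=56: acc |= 56<<14 -> acc=917504 shift=21 [end]
Varint 4: bytes[7:10] = 80 80 38 -> value 917504 (3 byte(s))
  byte[10]=0x6D cont=0 payload=0x6D=109: acc |= 109<<0 -> acc=109 shift=7 [end]
Varint 5: bytes[10:11] = 6D -> value 109 (1 byte(s))
  byte[11]=0xDC cont=1 payload=0x5C=92: acc |= 92<<0 -> acc=92 shift=7
  byte[12]=0x96 cont=1 payload=0x16=22: acc |= 22<<7 -> acc=2908 shift=14
  byte[13]=0x50 cont=0 payload=0x50=80: acc |= 80<<14 -> acc=1313628 shift=21 [end]
Varint 6: bytes[11:14] = DC 96 50 -> value 1313628 (3 byte(s))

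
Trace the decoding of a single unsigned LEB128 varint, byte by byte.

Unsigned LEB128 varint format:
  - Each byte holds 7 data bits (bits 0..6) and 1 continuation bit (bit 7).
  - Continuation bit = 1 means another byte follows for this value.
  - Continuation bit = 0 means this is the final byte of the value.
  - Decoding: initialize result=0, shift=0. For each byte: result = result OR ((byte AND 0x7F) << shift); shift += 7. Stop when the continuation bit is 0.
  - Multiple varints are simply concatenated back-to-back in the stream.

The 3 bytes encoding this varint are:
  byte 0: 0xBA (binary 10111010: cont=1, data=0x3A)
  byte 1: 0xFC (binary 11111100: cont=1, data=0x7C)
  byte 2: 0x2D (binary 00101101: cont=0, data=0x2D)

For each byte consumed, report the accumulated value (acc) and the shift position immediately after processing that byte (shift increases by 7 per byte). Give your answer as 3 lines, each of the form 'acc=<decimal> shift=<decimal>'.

Answer: acc=58 shift=7
acc=15930 shift=14
acc=753210 shift=21

Derivation:
byte 0=0xBA: payload=0x3A=58, contrib = 58<<0 = 58; acc -> 58, shift -> 7
byte 1=0xFC: payload=0x7C=124, contrib = 124<<7 = 15872; acc -> 15930, shift -> 14
byte 2=0x2D: payload=0x2D=45, contrib = 45<<14 = 737280; acc -> 753210, shift -> 21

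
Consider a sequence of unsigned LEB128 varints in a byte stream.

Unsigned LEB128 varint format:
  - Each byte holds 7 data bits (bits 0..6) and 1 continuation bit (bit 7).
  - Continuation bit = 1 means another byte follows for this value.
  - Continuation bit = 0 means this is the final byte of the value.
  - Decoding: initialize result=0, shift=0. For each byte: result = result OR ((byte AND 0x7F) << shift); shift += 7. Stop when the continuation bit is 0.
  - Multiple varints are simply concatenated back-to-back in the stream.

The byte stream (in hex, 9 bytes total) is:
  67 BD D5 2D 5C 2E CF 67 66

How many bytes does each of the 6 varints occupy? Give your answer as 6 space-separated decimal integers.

Answer: 1 3 1 1 2 1

Derivation:
  byte[0]=0x67 cont=0 payload=0x67=103: acc |= 103<<0 -> acc=103 shift=7 [end]
Varint 1: bytes[0:1] = 67 -> value 103 (1 byte(s))
  byte[1]=0xBD cont=1 payload=0x3D=61: acc |= 61<<0 -> acc=61 shift=7
  byte[2]=0xD5 cont=1 payload=0x55=85: acc |= 85<<7 -> acc=10941 shift=14
  byte[3]=0x2D cont=0 payload=0x2D=45: acc |= 45<<14 -> acc=748221 shift=21 [end]
Varint 2: bytes[1:4] = BD D5 2D -> value 748221 (3 byte(s))
  byte[4]=0x5C cont=0 payload=0x5C=92: acc |= 92<<0 -> acc=92 shift=7 [end]
Varint 3: bytes[4:5] = 5C -> value 92 (1 byte(s))
  byte[5]=0x2E cont=0 payload=0x2E=46: acc |= 46<<0 -> acc=46 shift=7 [end]
Varint 4: bytes[5:6] = 2E -> value 46 (1 byte(s))
  byte[6]=0xCF cont=1 payload=0x4F=79: acc |= 79<<0 -> acc=79 shift=7
  byte[7]=0x67 cont=0 payload=0x67=103: acc |= 103<<7 -> acc=13263 shift=14 [end]
Varint 5: bytes[6:8] = CF 67 -> value 13263 (2 byte(s))
  byte[8]=0x66 cont=0 payload=0x66=102: acc |= 102<<0 -> acc=102 shift=7 [end]
Varint 6: bytes[8:9] = 66 -> value 102 (1 byte(s))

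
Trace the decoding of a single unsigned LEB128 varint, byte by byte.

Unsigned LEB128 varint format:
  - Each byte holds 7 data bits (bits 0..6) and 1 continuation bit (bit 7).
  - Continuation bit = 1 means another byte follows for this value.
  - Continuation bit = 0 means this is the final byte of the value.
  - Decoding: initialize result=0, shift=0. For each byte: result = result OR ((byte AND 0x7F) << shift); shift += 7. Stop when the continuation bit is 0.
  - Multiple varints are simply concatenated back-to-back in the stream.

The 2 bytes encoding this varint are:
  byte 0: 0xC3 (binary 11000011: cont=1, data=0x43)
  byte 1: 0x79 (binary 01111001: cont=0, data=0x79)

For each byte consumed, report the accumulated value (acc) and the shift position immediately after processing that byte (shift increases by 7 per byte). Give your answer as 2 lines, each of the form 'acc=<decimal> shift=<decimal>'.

byte 0=0xC3: payload=0x43=67, contrib = 67<<0 = 67; acc -> 67, shift -> 7
byte 1=0x79: payload=0x79=121, contrib = 121<<7 = 15488; acc -> 15555, shift -> 14

Answer: acc=67 shift=7
acc=15555 shift=14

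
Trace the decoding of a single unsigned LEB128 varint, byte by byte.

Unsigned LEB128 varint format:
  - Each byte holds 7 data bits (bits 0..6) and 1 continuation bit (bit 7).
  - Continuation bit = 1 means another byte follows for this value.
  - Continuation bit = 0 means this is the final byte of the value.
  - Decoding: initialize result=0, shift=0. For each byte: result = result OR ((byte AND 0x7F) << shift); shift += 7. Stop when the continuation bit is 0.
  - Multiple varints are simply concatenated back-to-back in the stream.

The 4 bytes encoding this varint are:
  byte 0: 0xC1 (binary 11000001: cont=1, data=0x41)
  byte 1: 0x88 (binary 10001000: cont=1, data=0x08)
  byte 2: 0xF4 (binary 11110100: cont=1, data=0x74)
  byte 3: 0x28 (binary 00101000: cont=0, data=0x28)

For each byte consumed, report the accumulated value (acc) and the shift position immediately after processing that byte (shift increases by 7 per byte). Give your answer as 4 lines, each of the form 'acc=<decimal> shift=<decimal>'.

Answer: acc=65 shift=7
acc=1089 shift=14
acc=1901633 shift=21
acc=85787713 shift=28

Derivation:
byte 0=0xC1: payload=0x41=65, contrib = 65<<0 = 65; acc -> 65, shift -> 7
byte 1=0x88: payload=0x08=8, contrib = 8<<7 = 1024; acc -> 1089, shift -> 14
byte 2=0xF4: payload=0x74=116, contrib = 116<<14 = 1900544; acc -> 1901633, shift -> 21
byte 3=0x28: payload=0x28=40, contrib = 40<<21 = 83886080; acc -> 85787713, shift -> 28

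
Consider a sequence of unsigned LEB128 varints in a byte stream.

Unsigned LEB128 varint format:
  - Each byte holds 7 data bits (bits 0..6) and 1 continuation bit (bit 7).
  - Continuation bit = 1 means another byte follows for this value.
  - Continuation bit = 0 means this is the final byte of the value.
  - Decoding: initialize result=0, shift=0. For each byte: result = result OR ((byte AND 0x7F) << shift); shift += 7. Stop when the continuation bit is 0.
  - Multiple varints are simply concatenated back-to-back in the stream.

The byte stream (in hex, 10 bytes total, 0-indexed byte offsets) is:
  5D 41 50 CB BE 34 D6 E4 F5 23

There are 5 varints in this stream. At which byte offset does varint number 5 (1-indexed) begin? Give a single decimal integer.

Answer: 6

Derivation:
  byte[0]=0x5D cont=0 payload=0x5D=93: acc |= 93<<0 -> acc=93 shift=7 [end]
Varint 1: bytes[0:1] = 5D -> value 93 (1 byte(s))
  byte[1]=0x41 cont=0 payload=0x41=65: acc |= 65<<0 -> acc=65 shift=7 [end]
Varint 2: bytes[1:2] = 41 -> value 65 (1 byte(s))
  byte[2]=0x50 cont=0 payload=0x50=80: acc |= 80<<0 -> acc=80 shift=7 [end]
Varint 3: bytes[2:3] = 50 -> value 80 (1 byte(s))
  byte[3]=0xCB cont=1 payload=0x4B=75: acc |= 75<<0 -> acc=75 shift=7
  byte[4]=0xBE cont=1 payload=0x3E=62: acc |= 62<<7 -> acc=8011 shift=14
  byte[5]=0x34 cont=0 payload=0x34=52: acc |= 52<<14 -> acc=859979 shift=21 [end]
Varint 4: bytes[3:6] = CB BE 34 -> value 859979 (3 byte(s))
  byte[6]=0xD6 cont=1 payload=0x56=86: acc |= 86<<0 -> acc=86 shift=7
  byte[7]=0xE4 cont=1 payload=0x64=100: acc |= 100<<7 -> acc=12886 shift=14
  byte[8]=0xF5 cont=1 payload=0x75=117: acc |= 117<<14 -> acc=1929814 shift=21
  byte[9]=0x23 cont=0 payload=0x23=35: acc |= 35<<21 -> acc=75330134 shift=28 [end]
Varint 5: bytes[6:10] = D6 E4 F5 23 -> value 75330134 (4 byte(s))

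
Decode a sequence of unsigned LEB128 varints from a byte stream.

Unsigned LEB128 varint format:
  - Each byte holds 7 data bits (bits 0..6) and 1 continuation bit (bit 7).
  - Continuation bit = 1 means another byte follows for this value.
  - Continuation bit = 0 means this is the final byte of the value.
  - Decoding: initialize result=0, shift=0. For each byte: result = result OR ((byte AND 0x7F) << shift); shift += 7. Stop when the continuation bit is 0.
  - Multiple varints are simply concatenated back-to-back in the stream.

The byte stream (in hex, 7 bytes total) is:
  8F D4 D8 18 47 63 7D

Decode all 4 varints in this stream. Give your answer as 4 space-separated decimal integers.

  byte[0]=0x8F cont=1 payload=0x0F=15: acc |= 15<<0 -> acc=15 shift=7
  byte[1]=0xD4 cont=1 payload=0x54=84: acc |= 84<<7 -> acc=10767 shift=14
  byte[2]=0xD8 cont=1 payload=0x58=88: acc |= 88<<14 -> acc=1452559 shift=21
  byte[3]=0x18 cont=0 payload=0x18=24: acc |= 24<<21 -> acc=51784207 shift=28 [end]
Varint 1: bytes[0:4] = 8F D4 D8 18 -> value 51784207 (4 byte(s))
  byte[4]=0x47 cont=0 payload=0x47=71: acc |= 71<<0 -> acc=71 shift=7 [end]
Varint 2: bytes[4:5] = 47 -> value 71 (1 byte(s))
  byte[5]=0x63 cont=0 payload=0x63=99: acc |= 99<<0 -> acc=99 shift=7 [end]
Varint 3: bytes[5:6] = 63 -> value 99 (1 byte(s))
  byte[6]=0x7D cont=0 payload=0x7D=125: acc |= 125<<0 -> acc=125 shift=7 [end]
Varint 4: bytes[6:7] = 7D -> value 125 (1 byte(s))

Answer: 51784207 71 99 125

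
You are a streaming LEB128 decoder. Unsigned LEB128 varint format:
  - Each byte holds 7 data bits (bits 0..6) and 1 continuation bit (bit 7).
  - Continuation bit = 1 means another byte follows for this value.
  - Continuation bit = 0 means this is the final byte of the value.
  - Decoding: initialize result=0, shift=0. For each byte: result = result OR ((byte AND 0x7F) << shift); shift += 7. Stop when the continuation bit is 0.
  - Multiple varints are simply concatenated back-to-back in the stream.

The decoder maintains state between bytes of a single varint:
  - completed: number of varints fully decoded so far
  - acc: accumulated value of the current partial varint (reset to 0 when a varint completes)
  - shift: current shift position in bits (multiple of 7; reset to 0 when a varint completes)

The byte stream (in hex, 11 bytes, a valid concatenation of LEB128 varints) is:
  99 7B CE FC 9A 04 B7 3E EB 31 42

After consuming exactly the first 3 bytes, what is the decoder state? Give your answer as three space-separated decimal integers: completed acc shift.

byte[0]=0x99 cont=1 payload=0x19: acc |= 25<<0 -> completed=0 acc=25 shift=7
byte[1]=0x7B cont=0 payload=0x7B: varint #1 complete (value=15769); reset -> completed=1 acc=0 shift=0
byte[2]=0xCE cont=1 payload=0x4E: acc |= 78<<0 -> completed=1 acc=78 shift=7

Answer: 1 78 7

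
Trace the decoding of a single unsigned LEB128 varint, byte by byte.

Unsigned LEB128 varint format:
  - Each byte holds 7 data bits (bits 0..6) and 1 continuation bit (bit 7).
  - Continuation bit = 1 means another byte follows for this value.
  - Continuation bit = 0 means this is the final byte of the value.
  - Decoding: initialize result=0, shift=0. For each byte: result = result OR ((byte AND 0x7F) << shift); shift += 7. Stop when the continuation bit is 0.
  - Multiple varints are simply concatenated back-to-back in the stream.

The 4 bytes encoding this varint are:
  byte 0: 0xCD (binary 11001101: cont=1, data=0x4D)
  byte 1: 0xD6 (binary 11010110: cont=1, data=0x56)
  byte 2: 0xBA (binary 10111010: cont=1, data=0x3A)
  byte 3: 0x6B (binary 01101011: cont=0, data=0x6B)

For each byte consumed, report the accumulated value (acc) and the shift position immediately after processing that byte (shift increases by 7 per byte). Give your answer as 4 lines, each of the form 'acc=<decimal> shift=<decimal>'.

byte 0=0xCD: payload=0x4D=77, contrib = 77<<0 = 77; acc -> 77, shift -> 7
byte 1=0xD6: payload=0x56=86, contrib = 86<<7 = 11008; acc -> 11085, shift -> 14
byte 2=0xBA: payload=0x3A=58, contrib = 58<<14 = 950272; acc -> 961357, shift -> 21
byte 3=0x6B: payload=0x6B=107, contrib = 107<<21 = 224395264; acc -> 225356621, shift -> 28

Answer: acc=77 shift=7
acc=11085 shift=14
acc=961357 shift=21
acc=225356621 shift=28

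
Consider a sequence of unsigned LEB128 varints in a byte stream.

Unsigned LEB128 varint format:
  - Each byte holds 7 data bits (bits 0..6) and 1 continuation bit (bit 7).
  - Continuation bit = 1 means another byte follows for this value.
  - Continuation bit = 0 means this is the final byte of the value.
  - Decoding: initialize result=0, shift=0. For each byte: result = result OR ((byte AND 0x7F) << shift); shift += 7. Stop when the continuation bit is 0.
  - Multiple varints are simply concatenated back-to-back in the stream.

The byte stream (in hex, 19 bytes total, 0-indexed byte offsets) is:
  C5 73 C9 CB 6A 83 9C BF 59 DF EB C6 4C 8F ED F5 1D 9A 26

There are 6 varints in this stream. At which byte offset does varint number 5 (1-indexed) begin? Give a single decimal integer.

Answer: 13

Derivation:
  byte[0]=0xC5 cont=1 payload=0x45=69: acc |= 69<<0 -> acc=69 shift=7
  byte[1]=0x73 cont=0 payload=0x73=115: acc |= 115<<7 -> acc=14789 shift=14 [end]
Varint 1: bytes[0:2] = C5 73 -> value 14789 (2 byte(s))
  byte[2]=0xC9 cont=1 payload=0x49=73: acc |= 73<<0 -> acc=73 shift=7
  byte[3]=0xCB cont=1 payload=0x4B=75: acc |= 75<<7 -> acc=9673 shift=14
  byte[4]=0x6A cont=0 payload=0x6A=106: acc |= 106<<14 -> acc=1746377 shift=21 [end]
Varint 2: bytes[2:5] = C9 CB 6A -> value 1746377 (3 byte(s))
  byte[5]=0x83 cont=1 payload=0x03=3: acc |= 3<<0 -> acc=3 shift=7
  byte[6]=0x9C cont=1 payload=0x1C=28: acc |= 28<<7 -> acc=3587 shift=14
  byte[7]=0xBF cont=1 payload=0x3F=63: acc |= 63<<14 -> acc=1035779 shift=21
  byte[8]=0x59 cont=0 payload=0x59=89: acc |= 89<<21 -> acc=187682307 shift=28 [end]
Varint 3: bytes[5:9] = 83 9C BF 59 -> value 187682307 (4 byte(s))
  byte[9]=0xDF cont=1 payload=0x5F=95: acc |= 95<<0 -> acc=95 shift=7
  byte[10]=0xEB cont=1 payload=0x6B=107: acc |= 107<<7 -> acc=13791 shift=14
  byte[11]=0xC6 cont=1 payload=0x46=70: acc |= 70<<14 -> acc=1160671 shift=21
  byte[12]=0x4C cont=0 payload=0x4C=76: acc |= 76<<21 -> acc=160544223 shift=28 [end]
Varint 4: bytes[9:13] = DF EB C6 4C -> value 160544223 (4 byte(s))
  byte[13]=0x8F cont=1 payload=0x0F=15: acc |= 15<<0 -> acc=15 shift=7
  byte[14]=0xED cont=1 payload=0x6D=109: acc |= 109<<7 -> acc=13967 shift=14
  byte[15]=0xF5 cont=1 payload=0x75=117: acc |= 117<<14 -> acc=1930895 shift=21
  byte[16]=0x1D cont=0 payload=0x1D=29: acc |= 29<<21 -> acc=62748303 shift=28 [end]
Varint 5: bytes[13:17] = 8F ED F5 1D -> value 62748303 (4 byte(s))
  byte[17]=0x9A cont=1 payload=0x1A=26: acc |= 26<<0 -> acc=26 shift=7
  byte[18]=0x26 cont=0 payload=0x26=38: acc |= 38<<7 -> acc=4890 shift=14 [end]
Varint 6: bytes[17:19] = 9A 26 -> value 4890 (2 byte(s))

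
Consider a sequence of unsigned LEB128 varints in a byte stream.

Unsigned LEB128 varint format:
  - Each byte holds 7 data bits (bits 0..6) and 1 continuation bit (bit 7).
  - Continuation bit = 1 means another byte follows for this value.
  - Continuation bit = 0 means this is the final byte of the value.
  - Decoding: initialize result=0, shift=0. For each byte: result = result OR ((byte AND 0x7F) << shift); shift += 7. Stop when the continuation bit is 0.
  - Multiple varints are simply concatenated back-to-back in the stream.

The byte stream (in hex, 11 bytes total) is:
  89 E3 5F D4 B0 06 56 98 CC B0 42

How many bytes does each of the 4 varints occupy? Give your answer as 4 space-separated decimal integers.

Answer: 3 3 1 4

Derivation:
  byte[0]=0x89 cont=1 payload=0x09=9: acc |= 9<<0 -> acc=9 shift=7
  byte[1]=0xE3 cont=1 payload=0x63=99: acc |= 99<<7 -> acc=12681 shift=14
  byte[2]=0x5F cont=0 payload=0x5F=95: acc |= 95<<14 -> acc=1569161 shift=21 [end]
Varint 1: bytes[0:3] = 89 E3 5F -> value 1569161 (3 byte(s))
  byte[3]=0xD4 cont=1 payload=0x54=84: acc |= 84<<0 -> acc=84 shift=7
  byte[4]=0xB0 cont=1 payload=0x30=48: acc |= 48<<7 -> acc=6228 shift=14
  byte[5]=0x06 cont=0 payload=0x06=6: acc |= 6<<14 -> acc=104532 shift=21 [end]
Varint 2: bytes[3:6] = D4 B0 06 -> value 104532 (3 byte(s))
  byte[6]=0x56 cont=0 payload=0x56=86: acc |= 86<<0 -> acc=86 shift=7 [end]
Varint 3: bytes[6:7] = 56 -> value 86 (1 byte(s))
  byte[7]=0x98 cont=1 payload=0x18=24: acc |= 24<<0 -> acc=24 shift=7
  byte[8]=0xCC cont=1 payload=0x4C=76: acc |= 76<<7 -> acc=9752 shift=14
  byte[9]=0xB0 cont=1 payload=0x30=48: acc |= 48<<14 -> acc=796184 shift=21
  byte[10]=0x42 cont=0 payload=0x42=66: acc |= 66<<21 -> acc=139208216 shift=28 [end]
Varint 4: bytes[7:11] = 98 CC B0 42 -> value 139208216 (4 byte(s))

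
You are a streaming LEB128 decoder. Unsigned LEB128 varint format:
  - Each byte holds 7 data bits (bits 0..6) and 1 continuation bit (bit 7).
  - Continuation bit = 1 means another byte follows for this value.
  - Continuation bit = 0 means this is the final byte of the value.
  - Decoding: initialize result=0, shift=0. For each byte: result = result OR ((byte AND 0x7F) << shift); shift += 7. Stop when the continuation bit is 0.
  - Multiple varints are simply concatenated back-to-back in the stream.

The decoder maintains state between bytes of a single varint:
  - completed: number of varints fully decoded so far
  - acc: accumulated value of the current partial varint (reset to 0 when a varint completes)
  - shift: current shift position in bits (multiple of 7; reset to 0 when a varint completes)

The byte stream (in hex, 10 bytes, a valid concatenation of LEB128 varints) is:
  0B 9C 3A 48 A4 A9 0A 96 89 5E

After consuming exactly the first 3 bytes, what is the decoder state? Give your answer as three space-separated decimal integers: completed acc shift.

Answer: 2 0 0

Derivation:
byte[0]=0x0B cont=0 payload=0x0B: varint #1 complete (value=11); reset -> completed=1 acc=0 shift=0
byte[1]=0x9C cont=1 payload=0x1C: acc |= 28<<0 -> completed=1 acc=28 shift=7
byte[2]=0x3A cont=0 payload=0x3A: varint #2 complete (value=7452); reset -> completed=2 acc=0 shift=0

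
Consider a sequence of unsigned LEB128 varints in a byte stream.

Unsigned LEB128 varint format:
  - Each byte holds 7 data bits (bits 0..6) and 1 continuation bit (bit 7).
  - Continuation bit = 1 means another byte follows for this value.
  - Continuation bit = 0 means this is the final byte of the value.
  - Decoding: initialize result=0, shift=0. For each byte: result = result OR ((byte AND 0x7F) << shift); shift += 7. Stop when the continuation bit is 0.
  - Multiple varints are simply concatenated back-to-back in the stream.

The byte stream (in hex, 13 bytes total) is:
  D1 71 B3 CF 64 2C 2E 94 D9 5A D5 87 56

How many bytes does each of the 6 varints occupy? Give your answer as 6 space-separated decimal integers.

  byte[0]=0xD1 cont=1 payload=0x51=81: acc |= 81<<0 -> acc=81 shift=7
  byte[1]=0x71 cont=0 payload=0x71=113: acc |= 113<<7 -> acc=14545 shift=14 [end]
Varint 1: bytes[0:2] = D1 71 -> value 14545 (2 byte(s))
  byte[2]=0xB3 cont=1 payload=0x33=51: acc |= 51<<0 -> acc=51 shift=7
  byte[3]=0xCF cont=1 payload=0x4F=79: acc |= 79<<7 -> acc=10163 shift=14
  byte[4]=0x64 cont=0 payload=0x64=100: acc |= 100<<14 -> acc=1648563 shift=21 [end]
Varint 2: bytes[2:5] = B3 CF 64 -> value 1648563 (3 byte(s))
  byte[5]=0x2C cont=0 payload=0x2C=44: acc |= 44<<0 -> acc=44 shift=7 [end]
Varint 3: bytes[5:6] = 2C -> value 44 (1 byte(s))
  byte[6]=0x2E cont=0 payload=0x2E=46: acc |= 46<<0 -> acc=46 shift=7 [end]
Varint 4: bytes[6:7] = 2E -> value 46 (1 byte(s))
  byte[7]=0x94 cont=1 payload=0x14=20: acc |= 20<<0 -> acc=20 shift=7
  byte[8]=0xD9 cont=1 payload=0x59=89: acc |= 89<<7 -> acc=11412 shift=14
  byte[9]=0x5A cont=0 payload=0x5A=90: acc |= 90<<14 -> acc=1485972 shift=21 [end]
Varint 5: bytes[7:10] = 94 D9 5A -> value 1485972 (3 byte(s))
  byte[10]=0xD5 cont=1 payload=0x55=85: acc |= 85<<0 -> acc=85 shift=7
  byte[11]=0x87 cont=1 payload=0x07=7: acc |= 7<<7 -> acc=981 shift=14
  byte[12]=0x56 cont=0 payload=0x56=86: acc |= 86<<14 -> acc=1410005 shift=21 [end]
Varint 6: bytes[10:13] = D5 87 56 -> value 1410005 (3 byte(s))

Answer: 2 3 1 1 3 3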